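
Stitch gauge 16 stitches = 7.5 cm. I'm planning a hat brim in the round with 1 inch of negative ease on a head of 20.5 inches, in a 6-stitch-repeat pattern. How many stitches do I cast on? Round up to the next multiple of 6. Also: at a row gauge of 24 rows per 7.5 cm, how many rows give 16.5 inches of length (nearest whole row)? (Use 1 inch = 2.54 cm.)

Finished = 20.5 − 1 = 19.5 inches.
19.5 inches × 2.54 = 49.53 cm.
16/7.5 = 2.133 sts per cm; 49.53 × 2.133 = 105.66 sts.
Next multiple of 6 → 108.
16.5 inches = 41.91 cm; × 3.2 = 134.11 → 134 rows.

Cast on 108 stitches; work 134 rows.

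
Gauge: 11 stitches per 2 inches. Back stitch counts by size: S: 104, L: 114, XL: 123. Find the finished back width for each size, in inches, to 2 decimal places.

11/2 = 5.5 sts per in.
S: 104 / 5.5 = 18.909 → 18.91 in.
L: 114 / 5.5 = 20.727 → 20.73 in.
XL: 123 / 5.5 = 22.364 → 22.36 in.

S 18.91 inches; L 20.73 inches; XL 22.36 inches.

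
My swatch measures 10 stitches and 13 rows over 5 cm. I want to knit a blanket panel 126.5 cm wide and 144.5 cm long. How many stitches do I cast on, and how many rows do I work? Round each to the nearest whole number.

Stitch gauge = 10/5 = 2 sts/cm; 126.5 × 2 = 253.00 → 253 sts.
Row gauge = 13/5 = 2.6 rows/cm; 144.5 × 2.6 = 375.70 → 376 rows.

Cast on 253 stitches and work 376 rows.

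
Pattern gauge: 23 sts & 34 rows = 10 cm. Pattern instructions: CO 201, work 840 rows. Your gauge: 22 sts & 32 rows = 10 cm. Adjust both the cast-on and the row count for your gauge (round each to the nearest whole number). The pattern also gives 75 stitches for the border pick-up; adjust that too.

Cast on 192 stitches; work 791 rows; border pick-up 72 stitches.

Stitches: 201 × 22/23 = 192.26 → 192.
Rows: 840 × 32/34 = 790.59 → 791.
border pick-up: 75 × 22/23 = 71.74 → 72.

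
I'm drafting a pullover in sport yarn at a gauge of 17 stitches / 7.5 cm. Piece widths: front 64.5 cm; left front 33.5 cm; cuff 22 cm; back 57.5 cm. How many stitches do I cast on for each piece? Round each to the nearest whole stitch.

Rate = 17/7.5 = 2.267 sts per cm.
front: 64.5 × 2.267 = 146.20 → 146.
left front: 33.5 × 2.267 = 75.93 → 76.
cuff: 22 × 2.267 = 49.87 → 50.
back: 57.5 × 2.267 = 130.33 → 130.

front 146; left front 76; cuff 50; back 130.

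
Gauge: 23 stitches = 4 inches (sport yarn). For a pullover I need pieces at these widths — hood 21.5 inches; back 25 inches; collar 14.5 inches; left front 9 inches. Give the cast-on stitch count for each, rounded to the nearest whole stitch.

hood 124; back 144; collar 83; left front 52.

Rate = 23/4 = 5.75 sts per in.
hood: 21.5 × 5.75 = 123.62 → 124.
back: 25 × 5.75 = 143.75 → 144.
collar: 14.5 × 5.75 = 83.38 → 83.
left front: 9 × 5.75 = 51.75 → 52.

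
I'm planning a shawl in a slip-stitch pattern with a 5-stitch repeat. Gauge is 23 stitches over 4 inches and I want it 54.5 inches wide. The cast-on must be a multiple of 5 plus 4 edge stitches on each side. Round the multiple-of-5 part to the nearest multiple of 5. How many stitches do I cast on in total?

Cast on 313 stitches.

23 / 4 = 5.75 sts per inch.
54.5 × 5.75 = 313.38 sts.
Less 8 edge sts → 305.38 for the repeat.
Nearest multiple of 5: 305.
Add back 8 edge sts → 313.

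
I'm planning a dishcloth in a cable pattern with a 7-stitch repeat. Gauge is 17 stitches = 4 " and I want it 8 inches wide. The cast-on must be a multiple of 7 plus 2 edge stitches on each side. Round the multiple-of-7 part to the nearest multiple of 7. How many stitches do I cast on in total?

17 / 4 = 4.25 sts per inch.
8 × 4.25 = 34.00 sts.
Less 4 edge sts → 30.00 for the repeat.
Nearest multiple of 7: 28.
Add back 4 edge sts → 32.

CO 32 sts.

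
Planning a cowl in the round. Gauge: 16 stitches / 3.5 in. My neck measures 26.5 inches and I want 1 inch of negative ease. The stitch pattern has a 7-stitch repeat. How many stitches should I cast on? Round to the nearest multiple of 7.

Cast on 119 stitches.

Finished = 26.5 − 1 = 25.5 inches.
16 / 3.5 = 4.571 sts/in.
25.5 × 4.571 = 116.57 sts.
Nearest multiple of 7: 119.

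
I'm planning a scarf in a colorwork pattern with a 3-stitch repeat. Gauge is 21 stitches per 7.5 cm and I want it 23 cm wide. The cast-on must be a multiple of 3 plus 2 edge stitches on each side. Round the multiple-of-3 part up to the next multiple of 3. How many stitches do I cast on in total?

67 stitches.

21 / 7.5 = 2.8 sts per cm.
23 × 2.8 = 64.40 sts.
Less 4 edge sts → 60.40 for the repeat.
Next multiple of 3: 63.
Add back 4 edge sts → 67.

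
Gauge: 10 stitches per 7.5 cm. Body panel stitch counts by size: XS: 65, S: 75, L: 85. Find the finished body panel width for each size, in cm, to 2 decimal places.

XS 48.75 cm; S 56.25 cm; L 63.75 cm.

10/7.5 = 1.333 sts per cm.
XS: 65 / 1.333 = 48.750 → 48.75 cm.
S: 75 / 1.333 = 56.250 → 56.25 cm.
L: 85 / 1.333 = 63.750 → 63.75 cm.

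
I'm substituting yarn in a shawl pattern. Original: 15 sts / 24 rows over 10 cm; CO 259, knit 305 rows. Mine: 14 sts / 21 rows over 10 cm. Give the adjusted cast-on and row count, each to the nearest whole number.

Stitches: 259 × 14/15 = 241.73 → 242.
Rows: 305 × 21/24 = 266.88 → 267.

Cast on 242 stitches; work 267 rows.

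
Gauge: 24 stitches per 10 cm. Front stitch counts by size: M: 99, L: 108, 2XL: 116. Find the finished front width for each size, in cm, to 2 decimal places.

24/10 = 2.4 sts per cm.
M: 99 / 2.4 = 41.250 → 41.25 cm.
L: 108 / 2.4 = 45.000 → 45.00 cm.
2XL: 116 / 2.4 = 48.333 → 48.33 cm.

M 41.25 cm; L 45.00 cm; 2XL 48.33 cm.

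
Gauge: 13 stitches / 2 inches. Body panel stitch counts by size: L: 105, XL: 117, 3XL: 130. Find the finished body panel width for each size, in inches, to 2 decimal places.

L 16.15 inches; XL 18.00 inches; 3XL 20.00 inches.

13/2 = 6.5 sts per in.
L: 105 / 6.5 = 16.154 → 16.15 in.
XL: 117 / 6.5 = 18.000 → 18.00 in.
3XL: 130 / 6.5 = 20.000 → 20.00 in.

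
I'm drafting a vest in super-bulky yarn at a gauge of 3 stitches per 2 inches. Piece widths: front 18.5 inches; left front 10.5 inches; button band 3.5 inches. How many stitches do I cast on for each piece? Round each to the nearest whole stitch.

front 28; left front 16; button band 5.

Rate = 3/2 = 1.5 sts per in.
front: 18.5 × 1.5 = 27.75 → 28.
left front: 10.5 × 1.5 = 15.75 → 16.
button band: 3.5 × 1.5 = 5.25 → 5.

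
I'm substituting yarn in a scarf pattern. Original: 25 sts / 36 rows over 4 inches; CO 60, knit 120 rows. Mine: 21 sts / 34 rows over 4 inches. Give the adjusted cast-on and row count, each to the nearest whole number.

Cast on 50 stitches; work 113 rows.

Stitches: 60 × 21/25 = 50.40 → 50.
Rows: 120 × 34/36 = 113.33 → 113.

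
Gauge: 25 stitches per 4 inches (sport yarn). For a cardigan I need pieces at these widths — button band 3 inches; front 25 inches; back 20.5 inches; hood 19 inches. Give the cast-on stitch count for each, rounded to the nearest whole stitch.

Rate = 25/4 = 6.25 sts per in.
button band: 3 × 6.25 = 18.75 → 19.
front: 25 × 6.25 = 156.25 → 156.
back: 20.5 × 6.25 = 128.12 → 128.
hood: 19 × 6.25 = 118.75 → 119.

button band 19; front 156; back 128; hood 119.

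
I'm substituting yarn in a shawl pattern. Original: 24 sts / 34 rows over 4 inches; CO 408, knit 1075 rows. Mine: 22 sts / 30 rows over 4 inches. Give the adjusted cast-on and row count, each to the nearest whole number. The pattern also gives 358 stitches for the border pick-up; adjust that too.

Cast on 374 stitches; work 949 rows; border pick-up 328 stitches.

Stitches: 408 × 22/24 = 374.00 → 374.
Rows: 1075 × 30/34 = 948.53 → 949.
border pick-up: 358 × 22/24 = 328.17 → 328.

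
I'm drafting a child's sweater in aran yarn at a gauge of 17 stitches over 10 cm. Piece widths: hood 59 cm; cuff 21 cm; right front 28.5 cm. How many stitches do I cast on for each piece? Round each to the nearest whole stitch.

Rate = 17/10 = 1.7 sts per cm.
hood: 59 × 1.7 = 100.30 → 100.
cuff: 21 × 1.7 = 35.70 → 36.
right front: 28.5 × 1.7 = 48.45 → 48.

hood 100; cuff 36; right front 48.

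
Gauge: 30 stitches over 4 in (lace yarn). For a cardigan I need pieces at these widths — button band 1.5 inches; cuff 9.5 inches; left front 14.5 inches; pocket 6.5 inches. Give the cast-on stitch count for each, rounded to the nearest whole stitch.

Rate = 30/4 = 7.5 sts per in.
button band: 1.5 × 7.5 = 11.25 → 11.
cuff: 9.5 × 7.5 = 71.25 → 71.
left front: 14.5 × 7.5 = 108.75 → 109.
pocket: 6.5 × 7.5 = 48.75 → 49.

button band 11; cuff 71; left front 109; pocket 49.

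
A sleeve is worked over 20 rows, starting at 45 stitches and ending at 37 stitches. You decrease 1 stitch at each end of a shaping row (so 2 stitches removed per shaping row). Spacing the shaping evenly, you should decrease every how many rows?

Decrease every 5th row.

Stitches to remove: |37 − 45| = 8.
Shaping rows needed: 8 / 2 = 4.
20 rows / 4 = every 5 rows.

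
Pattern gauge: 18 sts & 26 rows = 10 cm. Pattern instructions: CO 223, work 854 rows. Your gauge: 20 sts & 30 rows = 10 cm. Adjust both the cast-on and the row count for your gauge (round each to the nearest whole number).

Cast on 248 stitches; work 985 rows.

Stitches: 223 × 20/18 = 247.78 → 248.
Rows: 854 × 30/26 = 985.38 → 985.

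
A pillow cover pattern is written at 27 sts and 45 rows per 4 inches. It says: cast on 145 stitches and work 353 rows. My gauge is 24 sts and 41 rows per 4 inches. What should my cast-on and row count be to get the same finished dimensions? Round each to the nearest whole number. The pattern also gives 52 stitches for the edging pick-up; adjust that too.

Stitches: 145 × 24/27 = 128.89 → 129.
Rows: 353 × 41/45 = 321.62 → 322.
edging pick-up: 52 × 24/27 = 46.22 → 46.

Cast on 129 stitches; work 322 rows; edging pick-up 46 stitches.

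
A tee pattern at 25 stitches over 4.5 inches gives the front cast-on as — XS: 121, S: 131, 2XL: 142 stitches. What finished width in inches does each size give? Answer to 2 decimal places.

XS 21.78 inches; S 23.58 inches; 2XL 25.56 inches.

25/4.5 = 5.556 sts per in.
XS: 121 / 5.556 = 21.780 → 21.78 in.
S: 131 / 5.556 = 23.580 → 23.58 in.
2XL: 142 / 5.556 = 25.560 → 25.56 in.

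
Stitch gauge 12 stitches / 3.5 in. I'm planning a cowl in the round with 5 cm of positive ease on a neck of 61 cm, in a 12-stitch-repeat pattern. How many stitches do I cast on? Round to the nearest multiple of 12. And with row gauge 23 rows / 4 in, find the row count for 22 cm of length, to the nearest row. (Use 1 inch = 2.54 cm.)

Cast on 84 stitches; work 50 rows.

Finished = 61 + 5 = 66 cm.
66 cm × 1/2.54 = 25.98 inches.
12/3.5 = 3.429 sts per in; 25.98 × 3.429 = 89.09 sts.
Nearest multiple of 12 → 84.
22 cm = 8.66 inches; × 5.75 = 49.80 → 50 rows.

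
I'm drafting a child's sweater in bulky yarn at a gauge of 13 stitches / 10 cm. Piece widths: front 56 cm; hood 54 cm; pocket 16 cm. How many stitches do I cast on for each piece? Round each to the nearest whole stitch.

Rate = 13/10 = 1.3 sts per cm.
front: 56 × 1.3 = 72.80 → 73.
hood: 54 × 1.3 = 70.20 → 70.
pocket: 16 × 1.3 = 20.80 → 21.

front 73; hood 70; pocket 21.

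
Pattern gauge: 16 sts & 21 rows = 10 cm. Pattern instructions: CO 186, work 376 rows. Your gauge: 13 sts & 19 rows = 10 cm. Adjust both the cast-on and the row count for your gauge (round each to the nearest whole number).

Stitches: 186 × 13/16 = 151.12 → 151.
Rows: 376 × 19/21 = 340.19 → 340.

Cast on 151 stitches; work 340 rows.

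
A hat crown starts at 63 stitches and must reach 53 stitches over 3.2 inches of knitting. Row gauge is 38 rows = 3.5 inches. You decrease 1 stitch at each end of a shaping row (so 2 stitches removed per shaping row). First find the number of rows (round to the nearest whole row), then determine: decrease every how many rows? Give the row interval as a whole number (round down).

Decrease every 7th row.

Rows = 3.2 × 10.857 = 34.7 → 35 rows.
Stitches to remove: 10 → 5 shaping rows (at 2 st each).
35 / 5 = 7.00 → every 7 rows.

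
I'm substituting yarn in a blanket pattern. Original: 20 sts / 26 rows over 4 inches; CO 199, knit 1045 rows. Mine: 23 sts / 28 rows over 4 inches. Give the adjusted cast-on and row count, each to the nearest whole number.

Cast on 229 stitches; work 1125 rows.

Stitches: 199 × 23/20 = 228.85 → 229.
Rows: 1045 × 28/26 = 1125.38 → 1125.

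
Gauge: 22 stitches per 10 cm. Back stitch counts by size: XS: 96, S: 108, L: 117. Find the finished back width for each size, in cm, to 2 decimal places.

22/10 = 2.2 sts per cm.
XS: 96 / 2.2 = 43.636 → 43.64 cm.
S: 108 / 2.2 = 49.091 → 49.09 cm.
L: 117 / 2.2 = 53.182 → 53.18 cm.

XS 43.64 cm; S 49.09 cm; L 53.18 cm.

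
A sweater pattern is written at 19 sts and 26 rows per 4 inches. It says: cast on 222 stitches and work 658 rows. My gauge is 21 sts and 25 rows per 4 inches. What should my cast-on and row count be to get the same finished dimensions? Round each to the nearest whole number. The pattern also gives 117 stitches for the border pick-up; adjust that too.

Stitches: 222 × 21/19 = 245.37 → 245.
Rows: 658 × 25/26 = 632.69 → 633.
border pick-up: 117 × 21/19 = 129.32 → 129.

Cast on 245 stitches; work 633 rows; border pick-up 129 stitches.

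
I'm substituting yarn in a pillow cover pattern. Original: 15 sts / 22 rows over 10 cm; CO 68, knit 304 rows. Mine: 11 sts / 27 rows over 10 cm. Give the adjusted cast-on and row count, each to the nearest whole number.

Stitches: 68 × 11/15 = 49.87 → 50.
Rows: 304 × 27/22 = 373.09 → 373.

Cast on 50 stitches; work 373 rows.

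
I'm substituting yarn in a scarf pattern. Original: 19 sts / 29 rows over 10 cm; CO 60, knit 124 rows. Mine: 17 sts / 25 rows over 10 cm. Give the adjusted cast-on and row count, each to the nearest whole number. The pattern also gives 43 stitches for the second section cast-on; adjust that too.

Stitches: 60 × 17/19 = 53.68 → 54.
Rows: 124 × 25/29 = 106.90 → 107.
second section cast-on: 43 × 17/19 = 38.47 → 38.

Cast on 54 stitches; work 107 rows; second section cast-on 38 stitches.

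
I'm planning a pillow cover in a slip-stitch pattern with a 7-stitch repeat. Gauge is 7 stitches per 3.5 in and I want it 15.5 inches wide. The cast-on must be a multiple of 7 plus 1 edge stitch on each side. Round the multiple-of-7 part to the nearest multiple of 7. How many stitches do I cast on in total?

7 / 3.5 = 2 sts per inch.
15.5 × 2 = 31.00 sts.
Less 2 edge sts → 29.00 for the repeat.
Nearest multiple of 7: 28.
Add back 2 edge sts → 30.

Cast on 30 stitches.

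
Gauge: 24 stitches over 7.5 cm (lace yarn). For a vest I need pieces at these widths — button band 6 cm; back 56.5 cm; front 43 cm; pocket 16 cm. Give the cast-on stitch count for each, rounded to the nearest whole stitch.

button band 19; back 181; front 138; pocket 51.

Rate = 24/7.5 = 3.2 sts per cm.
button band: 6 × 3.2 = 19.20 → 19.
back: 56.5 × 3.2 = 180.80 → 181.
front: 43 × 3.2 = 137.60 → 138.
pocket: 16 × 3.2 = 51.20 → 51.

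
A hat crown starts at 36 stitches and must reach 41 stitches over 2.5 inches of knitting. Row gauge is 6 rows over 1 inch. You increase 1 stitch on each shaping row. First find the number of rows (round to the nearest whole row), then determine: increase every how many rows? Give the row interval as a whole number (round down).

Increase every 3rd row.

Rows = 2.5 × 6 = 15.0 → 15 rows.
Stitches to add: 5 → 5 shaping rows (at 1 st each).
15 / 5 = 3.00 → every 3 rows.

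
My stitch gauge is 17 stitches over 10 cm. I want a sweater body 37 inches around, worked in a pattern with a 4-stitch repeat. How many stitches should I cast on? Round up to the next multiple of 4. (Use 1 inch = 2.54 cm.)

CO 160 sts.

37 in = 37 × 2.54 = 93.98 cm.
17 / 10 = 1.7 sts/cm.
93.98 × 1.7 = 159.77 sts.
→ 160.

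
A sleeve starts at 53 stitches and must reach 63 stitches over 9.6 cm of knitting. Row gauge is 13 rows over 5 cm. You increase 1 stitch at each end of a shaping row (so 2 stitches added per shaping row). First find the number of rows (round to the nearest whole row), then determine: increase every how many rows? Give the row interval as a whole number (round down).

Rows = 9.6 × 2.6 = 25.0 → 25 rows.
Stitches to add: 10 → 5 shaping rows (at 2 st each).
25 / 5 = 5.00 → every 5 rows.

Increase every 5th row.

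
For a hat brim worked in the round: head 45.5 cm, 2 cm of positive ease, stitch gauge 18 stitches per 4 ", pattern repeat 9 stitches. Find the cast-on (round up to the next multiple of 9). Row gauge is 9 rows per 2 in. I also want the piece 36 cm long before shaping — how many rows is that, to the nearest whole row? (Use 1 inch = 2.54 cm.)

Cast on 90 stitches; work 64 rows.

Finished = 45.5 + 2 = 47.5 cm.
47.5 cm × 1/2.54 = 18.70 inches.
18/4 = 4.5 sts per in; 18.70 × 4.5 = 84.15 sts.
Next multiple of 9 → 90.
36 cm = 14.17 inches; × 4.5 = 63.78 → 64 rows.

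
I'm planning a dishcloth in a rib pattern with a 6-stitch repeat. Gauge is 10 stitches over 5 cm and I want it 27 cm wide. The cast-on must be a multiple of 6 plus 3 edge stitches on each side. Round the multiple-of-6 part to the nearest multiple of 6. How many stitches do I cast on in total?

10 / 5 = 2 sts per cm.
27 × 2 = 54.00 sts.
Less 6 edge sts → 48.00 for the repeat.
Nearest multiple of 6: 48.
Add back 6 edge sts → 54.

Cast on 54 stitches.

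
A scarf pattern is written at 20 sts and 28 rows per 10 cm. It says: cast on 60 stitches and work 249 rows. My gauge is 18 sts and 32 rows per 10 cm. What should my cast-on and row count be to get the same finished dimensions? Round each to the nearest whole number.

Stitches: 60 × 18/20 = 54.00 → 54.
Rows: 249 × 32/28 = 284.57 → 285.

Cast on 54 stitches; work 285 rows.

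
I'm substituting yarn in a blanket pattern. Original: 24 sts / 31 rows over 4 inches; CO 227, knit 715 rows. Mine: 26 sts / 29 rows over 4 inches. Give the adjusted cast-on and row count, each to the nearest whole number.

Cast on 246 stitches; work 669 rows.

Stitches: 227 × 26/24 = 245.92 → 246.
Rows: 715 × 29/31 = 668.87 → 669.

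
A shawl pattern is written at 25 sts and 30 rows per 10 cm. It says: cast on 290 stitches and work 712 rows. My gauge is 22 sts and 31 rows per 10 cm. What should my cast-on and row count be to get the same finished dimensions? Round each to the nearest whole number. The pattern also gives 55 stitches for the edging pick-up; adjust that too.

Cast on 255 stitches; work 736 rows; edging pick-up 48 stitches.

Stitches: 290 × 22/25 = 255.20 → 255.
Rows: 712 × 31/30 = 735.73 → 736.
edging pick-up: 55 × 22/25 = 48.40 → 48.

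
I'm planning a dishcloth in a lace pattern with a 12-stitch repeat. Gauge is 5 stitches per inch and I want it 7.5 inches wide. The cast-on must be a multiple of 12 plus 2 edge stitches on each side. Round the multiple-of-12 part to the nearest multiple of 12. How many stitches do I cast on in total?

5 / 1 = 5 sts per inch.
7.5 × 5 = 37.50 sts.
Less 4 edge sts → 33.50 for the repeat.
Nearest multiple of 12: 36.
Add back 4 edge sts → 40.

Cast on 40 stitches.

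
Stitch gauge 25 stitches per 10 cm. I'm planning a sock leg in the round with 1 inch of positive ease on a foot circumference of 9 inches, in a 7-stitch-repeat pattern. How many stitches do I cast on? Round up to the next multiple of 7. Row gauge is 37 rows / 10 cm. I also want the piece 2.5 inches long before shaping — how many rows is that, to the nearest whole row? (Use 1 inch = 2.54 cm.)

Finished = 9 + 1 = 10 inches.
10 inches × 2.54 = 25.40 cm.
25/10 = 2.5 sts per cm; 25.40 × 2.5 = 63.50 sts.
Next multiple of 7 → 70.
2.5 inches = 6.35 cm; × 3.7 = 23.50 → 23 rows.

Cast on 70 stitches; work 23 rows.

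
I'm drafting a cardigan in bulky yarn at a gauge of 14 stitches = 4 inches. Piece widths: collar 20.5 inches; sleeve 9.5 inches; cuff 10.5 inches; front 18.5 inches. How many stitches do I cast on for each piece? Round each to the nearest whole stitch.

collar 72; sleeve 33; cuff 37; front 65.

Rate = 14/4 = 3.5 sts per in.
collar: 20.5 × 3.5 = 71.75 → 72.
sleeve: 9.5 × 3.5 = 33.25 → 33.
cuff: 10.5 × 3.5 = 36.75 → 37.
front: 18.5 × 3.5 = 64.75 → 65.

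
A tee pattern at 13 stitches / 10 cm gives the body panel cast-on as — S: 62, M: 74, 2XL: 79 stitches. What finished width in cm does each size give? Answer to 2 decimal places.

S 47.69 cm; M 56.92 cm; 2XL 60.77 cm.

13/10 = 1.3 sts per cm.
S: 62 / 1.3 = 47.692 → 47.69 cm.
M: 74 / 1.3 = 56.923 → 56.92 cm.
2XL: 79 / 1.3 = 60.769 → 60.77 cm.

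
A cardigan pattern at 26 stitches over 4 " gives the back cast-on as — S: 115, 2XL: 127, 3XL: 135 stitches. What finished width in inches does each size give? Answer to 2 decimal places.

26/4 = 6.5 sts per in.
S: 115 / 6.5 = 17.692 → 17.69 in.
2XL: 127 / 6.5 = 19.538 → 19.54 in.
3XL: 135 / 6.5 = 20.769 → 20.77 in.

S 17.69 inches; 2XL 19.54 inches; 3XL 20.77 inches.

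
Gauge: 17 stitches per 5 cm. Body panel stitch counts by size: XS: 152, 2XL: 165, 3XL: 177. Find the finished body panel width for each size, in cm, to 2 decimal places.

XS 44.71 cm; 2XL 48.53 cm; 3XL 52.06 cm.

17/5 = 3.4 sts per cm.
XS: 152 / 3.4 = 44.706 → 44.71 cm.
2XL: 165 / 3.4 = 48.529 → 48.53 cm.
3XL: 177 / 3.4 = 52.059 → 52.06 cm.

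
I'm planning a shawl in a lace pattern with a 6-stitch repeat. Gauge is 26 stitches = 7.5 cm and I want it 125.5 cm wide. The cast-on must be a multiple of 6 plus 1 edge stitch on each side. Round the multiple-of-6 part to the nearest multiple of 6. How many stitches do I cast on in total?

CO 434 sts.

26 / 7.5 = 3.467 sts per cm.
125.5 × 3.467 = 435.07 sts.
Less 2 edge sts → 433.07 for the repeat.
Nearest multiple of 6: 432.
Add back 2 edge sts → 434.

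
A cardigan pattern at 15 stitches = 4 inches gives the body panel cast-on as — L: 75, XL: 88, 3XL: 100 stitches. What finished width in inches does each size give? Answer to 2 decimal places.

L 20.00 inches; XL 23.47 inches; 3XL 26.67 inches.

15/4 = 3.75 sts per in.
L: 75 / 3.75 = 20.000 → 20.00 in.
XL: 88 / 3.75 = 23.467 → 23.47 in.
3XL: 100 / 3.75 = 26.667 → 26.67 in.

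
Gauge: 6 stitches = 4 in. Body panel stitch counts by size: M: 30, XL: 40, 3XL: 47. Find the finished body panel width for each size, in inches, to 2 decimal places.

M 20.00 inches; XL 26.67 inches; 3XL 31.33 inches.

6/4 = 1.5 sts per in.
M: 30 / 1.5 = 20.000 → 20.00 in.
XL: 40 / 1.5 = 26.667 → 26.67 in.
3XL: 47 / 1.5 = 31.333 → 31.33 in.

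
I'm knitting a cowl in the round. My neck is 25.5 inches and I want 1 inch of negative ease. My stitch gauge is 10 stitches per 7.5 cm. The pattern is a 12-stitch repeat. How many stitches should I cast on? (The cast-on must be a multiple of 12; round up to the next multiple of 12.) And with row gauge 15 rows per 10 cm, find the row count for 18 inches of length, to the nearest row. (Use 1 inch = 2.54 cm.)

Cast on 84 stitches; work 69 rows.

Finished = 25.5 − 1 = 24.5 inches.
24.5 inches × 2.54 = 62.23 cm.
10/7.5 = 1.333 sts per cm; 62.23 × 1.333 = 82.97 sts.
Next multiple of 12 → 84.
18 inches = 45.72 cm; × 1.5 = 68.58 → 69 rows.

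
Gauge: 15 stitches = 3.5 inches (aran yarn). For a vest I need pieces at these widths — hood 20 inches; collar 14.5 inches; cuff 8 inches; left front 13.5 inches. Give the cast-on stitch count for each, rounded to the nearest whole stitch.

hood 86; collar 62; cuff 34; left front 58.

Rate = 15/3.5 = 4.286 sts per in.
hood: 20 × 4.286 = 85.71 → 86.
collar: 14.5 × 4.286 = 62.14 → 62.
cuff: 8 × 4.286 = 34.29 → 34.
left front: 13.5 × 4.286 = 57.86 → 58.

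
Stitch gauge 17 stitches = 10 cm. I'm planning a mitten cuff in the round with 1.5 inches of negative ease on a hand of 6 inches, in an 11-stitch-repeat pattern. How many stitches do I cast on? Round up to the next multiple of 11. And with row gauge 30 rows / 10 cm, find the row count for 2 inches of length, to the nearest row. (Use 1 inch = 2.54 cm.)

Finished = 6 − 1.5 = 4.5 inches.
4.5 inches × 2.54 = 11.43 cm.
17/10 = 1.7 sts per cm; 11.43 × 1.7 = 19.43 sts.
Next multiple of 11 → 22.
2 inches = 5.08 cm; × 3 = 15.24 → 15 rows.

Cast on 22 stitches; work 15 rows.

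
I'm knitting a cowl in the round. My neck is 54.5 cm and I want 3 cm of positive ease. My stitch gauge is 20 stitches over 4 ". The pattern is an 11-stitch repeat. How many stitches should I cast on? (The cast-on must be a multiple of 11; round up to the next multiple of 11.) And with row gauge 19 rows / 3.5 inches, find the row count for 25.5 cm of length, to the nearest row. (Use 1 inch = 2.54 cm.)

Cast on 121 stitches; work 54 rows.

Finished = 54.5 + 3 = 57.5 cm.
57.5 cm × 1/2.54 = 22.64 inches.
20/4 = 5 sts per in; 22.64 × 5 = 113.19 sts.
Next multiple of 11 → 121.
25.5 cm = 10.04 inches; × 5.429 = 54.50 → 54 rows.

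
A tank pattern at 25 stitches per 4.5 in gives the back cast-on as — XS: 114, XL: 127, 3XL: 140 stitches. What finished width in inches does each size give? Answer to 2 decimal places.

XS 20.52 inches; XL 22.86 inches; 3XL 25.20 inches.

25/4.5 = 5.556 sts per in.
XS: 114 / 5.556 = 20.520 → 20.52 in.
XL: 127 / 5.556 = 22.860 → 22.86 in.
3XL: 140 / 5.556 = 25.200 → 25.20 in.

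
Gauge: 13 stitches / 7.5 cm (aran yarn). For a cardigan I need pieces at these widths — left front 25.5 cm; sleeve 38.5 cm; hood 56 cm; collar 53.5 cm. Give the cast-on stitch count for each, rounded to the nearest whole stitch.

left front 44; sleeve 67; hood 97; collar 93.

Rate = 13/7.5 = 1.733 sts per cm.
left front: 25.5 × 1.733 = 44.20 → 44.
sleeve: 38.5 × 1.733 = 66.73 → 67.
hood: 56 × 1.733 = 97.07 → 97.
collar: 53.5 × 1.733 = 92.73 → 93.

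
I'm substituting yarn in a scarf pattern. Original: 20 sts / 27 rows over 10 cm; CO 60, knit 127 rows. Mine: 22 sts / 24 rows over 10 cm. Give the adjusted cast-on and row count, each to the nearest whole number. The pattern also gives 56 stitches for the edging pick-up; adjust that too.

Cast on 66 stitches; work 113 rows; edging pick-up 62 stitches.

Stitches: 60 × 22/20 = 66.00 → 66.
Rows: 127 × 24/27 = 112.89 → 113.
edging pick-up: 56 × 22/20 = 61.60 → 62.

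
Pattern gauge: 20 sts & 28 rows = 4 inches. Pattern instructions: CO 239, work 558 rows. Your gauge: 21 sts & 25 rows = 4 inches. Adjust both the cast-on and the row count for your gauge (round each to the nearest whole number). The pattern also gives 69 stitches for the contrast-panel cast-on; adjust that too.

Stitches: 239 × 21/20 = 250.95 → 251.
Rows: 558 × 25/28 = 498.21 → 498.
contrast-panel cast-on: 69 × 21/20 = 72.45 → 72.

Cast on 251 stitches; work 498 rows; contrast-panel cast-on 72 stitches.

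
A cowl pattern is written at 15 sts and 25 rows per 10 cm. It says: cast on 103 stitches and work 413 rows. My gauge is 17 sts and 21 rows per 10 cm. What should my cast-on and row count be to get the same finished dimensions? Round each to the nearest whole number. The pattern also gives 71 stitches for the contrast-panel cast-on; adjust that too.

Stitches: 103 × 17/15 = 116.73 → 117.
Rows: 413 × 21/25 = 346.92 → 347.
contrast-panel cast-on: 71 × 17/15 = 80.47 → 80.

Cast on 117 stitches; work 347 rows; contrast-panel cast-on 80 stitches.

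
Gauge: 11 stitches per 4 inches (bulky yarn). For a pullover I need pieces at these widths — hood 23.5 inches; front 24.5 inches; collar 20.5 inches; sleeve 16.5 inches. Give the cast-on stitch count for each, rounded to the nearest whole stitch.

Rate = 11/4 = 2.75 sts per in.
hood: 23.5 × 2.75 = 64.62 → 65.
front: 24.5 × 2.75 = 67.38 → 67.
collar: 20.5 × 2.75 = 56.38 → 56.
sleeve: 16.5 × 2.75 = 45.38 → 45.

hood 65; front 67; collar 56; sleeve 45.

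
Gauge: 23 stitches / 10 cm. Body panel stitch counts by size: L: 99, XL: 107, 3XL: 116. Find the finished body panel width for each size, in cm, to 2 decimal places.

L 43.04 cm; XL 46.52 cm; 3XL 50.43 cm.

23/10 = 2.3 sts per cm.
L: 99 / 2.3 = 43.043 → 43.04 cm.
XL: 107 / 2.3 = 46.522 → 46.52 cm.
3XL: 116 / 2.3 = 50.435 → 50.43 cm.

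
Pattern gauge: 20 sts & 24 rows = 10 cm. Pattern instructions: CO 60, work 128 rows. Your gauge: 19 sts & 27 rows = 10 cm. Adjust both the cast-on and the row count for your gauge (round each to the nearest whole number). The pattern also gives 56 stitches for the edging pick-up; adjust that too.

Cast on 57 stitches; work 144 rows; edging pick-up 53 stitches.

Stitches: 60 × 19/20 = 57.00 → 57.
Rows: 128 × 27/24 = 144.00 → 144.
edging pick-up: 56 × 19/20 = 53.20 → 53.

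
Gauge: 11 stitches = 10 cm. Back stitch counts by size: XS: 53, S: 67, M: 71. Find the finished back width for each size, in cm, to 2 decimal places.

11/10 = 1.1 sts per cm.
XS: 53 / 1.1 = 48.182 → 48.18 cm.
S: 67 / 1.1 = 60.909 → 60.91 cm.
M: 71 / 1.1 = 64.545 → 64.55 cm.

XS 48.18 cm; S 60.91 cm; M 64.55 cm.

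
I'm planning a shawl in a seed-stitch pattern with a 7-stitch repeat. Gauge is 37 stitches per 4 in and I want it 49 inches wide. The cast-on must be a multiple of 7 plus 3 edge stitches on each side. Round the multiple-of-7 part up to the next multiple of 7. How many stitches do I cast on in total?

Cast on 454 stitches.

37 / 4 = 9.25 sts per inch.
49 × 9.25 = 453.25 sts.
Less 6 edge sts → 447.25 for the repeat.
Next multiple of 7: 448.
Add back 6 edge sts → 454.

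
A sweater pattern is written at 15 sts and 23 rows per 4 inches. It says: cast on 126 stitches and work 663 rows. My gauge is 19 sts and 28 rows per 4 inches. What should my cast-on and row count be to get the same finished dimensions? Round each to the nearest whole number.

Cast on 160 stitches; work 807 rows.

Stitches: 126 × 19/15 = 159.60 → 160.
Rows: 663 × 28/23 = 807.13 → 807.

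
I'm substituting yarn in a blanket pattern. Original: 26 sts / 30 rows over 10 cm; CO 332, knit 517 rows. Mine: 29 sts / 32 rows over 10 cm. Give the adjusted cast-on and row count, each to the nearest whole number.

Cast on 370 stitches; work 551 rows.

Stitches: 332 × 29/26 = 370.31 → 370.
Rows: 517 × 32/30 = 551.47 → 551.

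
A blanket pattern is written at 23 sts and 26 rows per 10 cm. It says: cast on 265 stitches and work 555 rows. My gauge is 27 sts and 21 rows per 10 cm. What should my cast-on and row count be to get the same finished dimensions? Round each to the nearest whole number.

Cast on 311 stitches; work 448 rows.

Stitches: 265 × 27/23 = 311.09 → 311.
Rows: 555 × 21/26 = 448.27 → 448.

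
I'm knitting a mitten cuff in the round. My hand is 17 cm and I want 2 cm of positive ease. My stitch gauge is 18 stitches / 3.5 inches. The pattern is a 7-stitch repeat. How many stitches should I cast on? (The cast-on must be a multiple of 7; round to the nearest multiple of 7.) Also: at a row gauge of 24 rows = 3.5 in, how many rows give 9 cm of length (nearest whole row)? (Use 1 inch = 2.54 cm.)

Finished = 17 + 2 = 19 cm.
19 cm × 1/2.54 = 7.48 inches.
18/3.5 = 5.143 sts per in; 7.48 × 5.143 = 38.47 sts.
Nearest multiple of 7 → 35.
9 cm = 3.54 inches; × 6.857 = 24.30 → 24 rows.

Cast on 35 stitches; work 24 rows.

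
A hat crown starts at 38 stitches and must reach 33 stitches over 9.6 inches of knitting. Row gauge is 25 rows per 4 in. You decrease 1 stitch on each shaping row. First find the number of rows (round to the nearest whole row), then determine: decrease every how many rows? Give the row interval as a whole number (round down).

Rows = 9.6 × 6.25 = 60.0 → 60 rows.
Stitches to remove: 5 → 5 shaping rows (at 1 st each).
60 / 5 = 12.00 → every 12 rows.

Decrease every 12th row.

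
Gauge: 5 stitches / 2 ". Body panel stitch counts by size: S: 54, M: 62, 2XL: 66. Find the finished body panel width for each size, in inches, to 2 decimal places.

5/2 = 2.5 sts per in.
S: 54 / 2.5 = 21.600 → 21.60 in.
M: 62 / 2.5 = 24.800 → 24.80 in.
2XL: 66 / 2.5 = 26.400 → 26.40 in.

S 21.60 inches; M 24.80 inches; 2XL 26.40 inches.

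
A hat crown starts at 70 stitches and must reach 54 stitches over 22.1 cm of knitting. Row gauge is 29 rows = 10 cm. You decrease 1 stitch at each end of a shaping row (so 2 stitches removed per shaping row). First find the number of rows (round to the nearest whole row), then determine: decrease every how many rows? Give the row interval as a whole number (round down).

Decrease every 8th row.

Rows = 22.1 × 2.9 = 64.1 → 64 rows.
Stitches to remove: 16 → 8 shaping rows (at 2 st each).
64 / 8 = 8.00 → every 8 rows.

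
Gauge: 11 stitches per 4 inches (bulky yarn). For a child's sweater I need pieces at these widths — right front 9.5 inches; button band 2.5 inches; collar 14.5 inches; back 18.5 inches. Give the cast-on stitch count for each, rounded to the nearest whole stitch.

right front 26; button band 7; collar 40; back 51.

Rate = 11/4 = 2.75 sts per in.
right front: 9.5 × 2.75 = 26.12 → 26.
button band: 2.5 × 2.75 = 6.88 → 7.
collar: 14.5 × 2.75 = 39.88 → 40.
back: 18.5 × 2.75 = 50.88 → 51.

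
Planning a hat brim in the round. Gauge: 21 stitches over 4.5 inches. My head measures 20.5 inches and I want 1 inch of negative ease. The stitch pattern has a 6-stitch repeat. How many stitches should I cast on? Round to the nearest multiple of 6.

CO 90 sts.

Finished = 20.5 − 1 = 19.5 inches.
21 / 4.5 = 4.667 sts/in.
19.5 × 4.667 = 91.00 sts.
Nearest multiple of 6: 90.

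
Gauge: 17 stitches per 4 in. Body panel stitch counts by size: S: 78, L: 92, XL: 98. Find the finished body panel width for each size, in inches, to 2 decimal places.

S 18.35 inches; L 21.65 inches; XL 23.06 inches.

17/4 = 4.25 sts per in.
S: 78 / 4.25 = 18.353 → 18.35 in.
L: 92 / 4.25 = 21.647 → 21.65 in.
XL: 98 / 4.25 = 23.059 → 23.06 in.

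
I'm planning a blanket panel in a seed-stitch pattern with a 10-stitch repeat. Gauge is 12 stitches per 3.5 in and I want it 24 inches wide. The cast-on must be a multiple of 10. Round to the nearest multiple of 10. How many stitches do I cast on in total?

80 stitches.

12 / 3.5 = 3.429 sts per inch.
24 × 3.429 = 82.29 sts.
Nearest multiple of 10: 80.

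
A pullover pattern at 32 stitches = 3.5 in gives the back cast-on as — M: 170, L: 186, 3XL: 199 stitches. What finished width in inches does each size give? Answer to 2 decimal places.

32/3.5 = 9.143 sts per in.
M: 170 / 9.143 = 18.594 → 18.59 in.
L: 186 / 9.143 = 20.344 → 20.34 in.
3XL: 199 / 9.143 = 21.766 → 21.77 in.

M 18.59 inches; L 20.34 inches; 3XL 21.77 inches.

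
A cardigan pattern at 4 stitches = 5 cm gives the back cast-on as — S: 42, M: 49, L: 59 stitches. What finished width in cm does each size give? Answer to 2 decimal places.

4/5 = 0.8 sts per cm.
S: 42 / 0.8 = 52.500 → 52.50 cm.
M: 49 / 0.8 = 61.250 → 61.25 cm.
L: 59 / 0.8 = 73.750 → 73.75 cm.

S 52.50 cm; M 61.25 cm; L 73.75 cm.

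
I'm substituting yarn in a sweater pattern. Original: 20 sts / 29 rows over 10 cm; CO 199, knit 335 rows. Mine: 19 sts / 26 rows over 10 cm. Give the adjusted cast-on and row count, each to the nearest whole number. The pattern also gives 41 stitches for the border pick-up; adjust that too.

Stitches: 199 × 19/20 = 189.05 → 189.
Rows: 335 × 26/29 = 300.34 → 300.
border pick-up: 41 × 19/20 = 38.95 → 39.

Cast on 189 stitches; work 300 rows; border pick-up 39 stitches.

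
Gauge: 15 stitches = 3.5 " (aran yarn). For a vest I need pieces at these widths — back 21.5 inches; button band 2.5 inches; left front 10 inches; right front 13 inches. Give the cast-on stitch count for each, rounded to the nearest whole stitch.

back 92; button band 11; left front 43; right front 56.

Rate = 15/3.5 = 4.286 sts per in.
back: 21.5 × 4.286 = 92.14 → 92.
button band: 2.5 × 4.286 = 10.71 → 11.
left front: 10 × 4.286 = 42.86 → 43.
right front: 13 × 4.286 = 55.71 → 56.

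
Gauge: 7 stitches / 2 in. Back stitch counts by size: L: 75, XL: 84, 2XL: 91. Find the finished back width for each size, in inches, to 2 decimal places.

L 21.43 inches; XL 24.00 inches; 2XL 26.00 inches.

7/2 = 3.5 sts per in.
L: 75 / 3.5 = 21.429 → 21.43 in.
XL: 84 / 3.5 = 24.000 → 24.00 in.
2XL: 91 / 3.5 = 26.000 → 26.00 in.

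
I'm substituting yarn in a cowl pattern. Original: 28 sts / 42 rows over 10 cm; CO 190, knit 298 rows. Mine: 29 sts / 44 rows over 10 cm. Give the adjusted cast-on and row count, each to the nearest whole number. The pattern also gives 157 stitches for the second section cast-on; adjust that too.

Cast on 197 stitches; work 312 rows; second section cast-on 163 stitches.

Stitches: 190 × 29/28 = 196.79 → 197.
Rows: 298 × 44/42 = 312.19 → 312.
second section cast-on: 157 × 29/28 = 162.61 → 163.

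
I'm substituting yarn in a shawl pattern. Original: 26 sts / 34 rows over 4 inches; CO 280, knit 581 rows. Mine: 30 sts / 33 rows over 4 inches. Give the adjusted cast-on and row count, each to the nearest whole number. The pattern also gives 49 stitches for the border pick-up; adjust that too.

Stitches: 280 × 30/26 = 323.08 → 323.
Rows: 581 × 33/34 = 563.91 → 564.
border pick-up: 49 × 30/26 = 56.54 → 57.

Cast on 323 stitches; work 564 rows; border pick-up 57 stitches.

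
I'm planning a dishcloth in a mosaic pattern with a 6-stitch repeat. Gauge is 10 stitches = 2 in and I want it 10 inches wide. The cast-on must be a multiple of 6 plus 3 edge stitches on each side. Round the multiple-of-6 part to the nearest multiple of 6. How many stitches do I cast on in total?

10 / 2 = 5 sts per inch.
10 × 5 = 50.00 sts.
Less 6 edge sts → 44.00 for the repeat.
Nearest multiple of 6: 42.
Add back 6 edge sts → 48.

Cast on 48 stitches.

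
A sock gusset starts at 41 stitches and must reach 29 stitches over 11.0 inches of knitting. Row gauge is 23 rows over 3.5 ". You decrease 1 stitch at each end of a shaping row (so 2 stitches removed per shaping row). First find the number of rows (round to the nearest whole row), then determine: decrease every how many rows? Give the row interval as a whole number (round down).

Decrease every 12th row.

Rows = 11.0 × 6.571 = 72.3 → 72 rows.
Stitches to remove: 12 → 6 shaping rows (at 2 st each).
72 / 6 = 12.00 → every 12 rows.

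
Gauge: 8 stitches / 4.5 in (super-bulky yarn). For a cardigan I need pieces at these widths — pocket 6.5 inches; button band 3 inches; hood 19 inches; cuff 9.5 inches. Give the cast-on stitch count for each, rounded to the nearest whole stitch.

pocket 12; button band 5; hood 34; cuff 17.

Rate = 8/4.5 = 1.778 sts per in.
pocket: 6.5 × 1.778 = 11.56 → 12.
button band: 3 × 1.778 = 5.33 → 5.
hood: 19 × 1.778 = 33.78 → 34.
cuff: 9.5 × 1.778 = 16.89 → 17.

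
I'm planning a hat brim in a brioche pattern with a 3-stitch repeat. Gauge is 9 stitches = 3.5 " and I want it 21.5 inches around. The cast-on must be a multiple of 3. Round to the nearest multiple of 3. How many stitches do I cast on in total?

9 / 3.5 = 2.571 sts per inch.
21.5 × 2.571 = 55.29 sts.
Nearest multiple of 3: 54.

54 stitches.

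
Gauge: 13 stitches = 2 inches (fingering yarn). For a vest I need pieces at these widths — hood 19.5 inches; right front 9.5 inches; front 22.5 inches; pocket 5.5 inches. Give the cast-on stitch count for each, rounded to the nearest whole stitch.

Rate = 13/2 = 6.5 sts per in.
hood: 19.5 × 6.5 = 126.75 → 127.
right front: 9.5 × 6.5 = 61.75 → 62.
front: 22.5 × 6.5 = 146.25 → 146.
pocket: 5.5 × 6.5 = 35.75 → 36.

hood 127; right front 62; front 146; pocket 36.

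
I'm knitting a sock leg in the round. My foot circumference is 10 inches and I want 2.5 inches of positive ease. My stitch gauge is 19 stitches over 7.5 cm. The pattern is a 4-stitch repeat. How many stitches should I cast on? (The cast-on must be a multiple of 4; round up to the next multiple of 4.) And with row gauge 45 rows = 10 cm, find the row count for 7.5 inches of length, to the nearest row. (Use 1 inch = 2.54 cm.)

Finished = 10 + 2.5 = 12.5 inches.
12.5 inches × 2.54 = 31.75 cm.
19/7.5 = 2.533 sts per cm; 31.75 × 2.533 = 80.43 sts.
Next multiple of 4 → 84.
7.5 inches = 19.05 cm; × 4.5 = 85.72 → 86 rows.

Cast on 84 stitches; work 86 rows.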